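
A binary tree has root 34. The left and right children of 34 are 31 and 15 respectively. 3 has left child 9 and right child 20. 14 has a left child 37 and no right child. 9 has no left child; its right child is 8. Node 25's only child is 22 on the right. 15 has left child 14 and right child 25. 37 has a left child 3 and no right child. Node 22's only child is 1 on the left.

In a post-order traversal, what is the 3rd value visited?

9

Post-order visits the left subtree, then the right subtree, then the node.
At 34: go left to 31.
  31 is a leaf — visit 31.
At 34: go right to 15.
  At 15: go left to 14.
    At 14: go left to 37.
      At 37: go left to 3.
        At 3: go left to 9.
          At 9: no left child.
          At 9: go right to 8.
            8 is a leaf — visit 8.
          Visit 9.
        At 3: go right to 20.
          20 is a leaf — visit 20.
        Visit 3.
      At 37: no right child.
      Visit 37.
    At 14: no right child.
    Visit 14.
  At 15: go right to 25.
    At 25: no left child.
    At 25: go right to 22.
      At 22: go left to 1.
        1 is a leaf — visit 1.
      At 22: no right child.
      Visit 22.
    Visit 25.
  Visit 15.
Visit 34.
Full post-order sequence: 31, 8, 9, 20, 3, 37, 14, 1, 22, 25, 15, 34.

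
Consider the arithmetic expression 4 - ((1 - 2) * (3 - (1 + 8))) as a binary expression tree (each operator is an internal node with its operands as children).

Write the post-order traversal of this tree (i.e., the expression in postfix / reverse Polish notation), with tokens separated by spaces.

Post-order on an expression tree gives postfix notation: for each operator, emit left operand, right operand, then the operator.

4 1 2 - 3 1 8 + - * -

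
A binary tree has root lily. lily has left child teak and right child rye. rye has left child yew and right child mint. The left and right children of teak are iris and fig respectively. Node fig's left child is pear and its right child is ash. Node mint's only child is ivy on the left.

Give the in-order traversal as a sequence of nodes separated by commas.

iris, teak, pear, fig, ash, lily, yew, rye, ivy, mint

In-order visits the left subtree, then the node, then the right subtree.
At lily: go left to teak.
  At teak: go left to iris.
    iris is a leaf — visit iris.
  Visit teak.
  At teak: go right to fig.
    At fig: go left to pear.
      pear is a leaf — visit pear.
    Visit fig.
    At fig: go right to ash.
      ash is a leaf — visit ash.
Visit lily.
At lily: go right to rye.
  At rye: go left to yew.
    yew is a leaf — visit yew.
  Visit rye.
  At rye: go right to mint.
    At mint: go left to ivy.
      ivy is a leaf — visit ivy.
    Visit mint.
    At mint: no right child.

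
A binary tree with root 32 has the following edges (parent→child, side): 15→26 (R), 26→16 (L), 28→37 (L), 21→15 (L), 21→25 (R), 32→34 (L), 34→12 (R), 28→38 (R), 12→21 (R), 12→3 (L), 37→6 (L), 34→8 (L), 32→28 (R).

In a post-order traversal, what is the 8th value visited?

12

Post-order visits the left subtree, then the right subtree, then the node.
At 32: go left to 34.
  At 34: go left to 8.
    8 is a leaf — visit 8.
  At 34: go right to 12.
    At 12: go left to 3.
      3 is a leaf — visit 3.
    At 12: go right to 21.
      At 21: go left to 15.
        At 15: no left child.
        At 15: go right to 26.
          At 26: go left to 16.
            16 is a leaf — visit 16.
          At 26: no right child.
          Visit 26.
        Visit 15.
      At 21: go right to 25.
        25 is a leaf — visit 25.
      Visit 21.
    Visit 12.
  Visit 34.
At 32: go right to 28.
  At 28: go left to 37.
    At 37: go left to 6.
      6 is a leaf — visit 6.
    At 37: no right child.
    Visit 37.
  At 28: go right to 38.
    38 is a leaf — visit 38.
  Visit 28.
Visit 32.
Full post-order sequence: 8, 3, 16, 26, 15, 25, 21, 12, 34, 6, 37, 38, 28, 32.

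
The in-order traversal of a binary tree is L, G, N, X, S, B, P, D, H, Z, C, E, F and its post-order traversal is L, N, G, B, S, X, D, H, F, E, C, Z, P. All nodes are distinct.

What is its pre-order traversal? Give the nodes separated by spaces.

The last element of post-order is the root; it splits in-order into left and right subtrees.
Root P: left subtree has 6 nodes {L, G, N, X, S, B}, right has 6 {D, H, Z, C, E, F}.
  Root X: left subtree has 3 nodes {L, G, N}, right has 2 {S, B}.
    Root G: left subtree has 1 node {L}, right has 1 {N}.
    Root S: left subtree has 0 nodes { }, right has 1 {B}.
  Root Z: left subtree has 2 nodes {D, H}, right has 3 {C, E, F}.
    Root H: left subtree has 1 node {D}, right has 0 { }.
    Root C: left subtree has 0 nodes { }, right has 2 {E, F}.
      Root E: left subtree has 0 nodes { }, right has 1 {F}.

P X G L N S B Z H D C E F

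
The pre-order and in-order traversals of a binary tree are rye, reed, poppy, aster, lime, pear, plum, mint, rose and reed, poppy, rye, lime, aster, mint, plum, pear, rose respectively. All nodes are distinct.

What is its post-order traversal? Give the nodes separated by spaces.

The first element of pre-order is the root; it splits in-order into left and right subtrees.
Root rye: left subtree has 2 nodes {reed, poppy}, right has 6 {lime, aster, mint, plum, pear, rose}.
  Root reed: left subtree has 0 nodes { }, right has 1 {poppy}.
  Root aster: left subtree has 1 node {lime}, right has 4 {mint, plum, pear, rose}.
    Root pear: left subtree has 2 nodes {mint, plum}, right has 1 {rose}.
      Root plum: left subtree has 1 node {mint}, right has 0 { }.

poppy reed lime mint plum rose pear aster rye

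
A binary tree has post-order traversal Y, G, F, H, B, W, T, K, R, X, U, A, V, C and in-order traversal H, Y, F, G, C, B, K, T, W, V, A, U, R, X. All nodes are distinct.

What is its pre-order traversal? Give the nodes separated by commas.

C, H, F, Y, G, V, K, B, T, W, A, U, X, R

The last element of post-order is the root; it splits in-order into left and right subtrees.
Root C: left subtree has 4 nodes {H, Y, F, G}, right has 9 {B, K, T, W, V, A, U, R, X}.
  Root H: left subtree has 0 nodes { }, right has 3 {Y, F, G}.
    Root F: left subtree has 1 node {Y}, right has 1 {G}.
  Root V: left subtree has 4 nodes {B, K, T, W}, right has 4 {A, U, R, X}.
    Root K: left subtree has 1 node {B}, right has 2 {T, W}.
      Root T: left subtree has 0 nodes { }, right has 1 {W}.
    Root A: left subtree has 0 nodes { }, right has 3 {U, R, X}.
      Root U: left subtree has 0 nodes { }, right has 2 {R, X}.
        Root X: left subtree has 1 node {R}, right has 0 { }.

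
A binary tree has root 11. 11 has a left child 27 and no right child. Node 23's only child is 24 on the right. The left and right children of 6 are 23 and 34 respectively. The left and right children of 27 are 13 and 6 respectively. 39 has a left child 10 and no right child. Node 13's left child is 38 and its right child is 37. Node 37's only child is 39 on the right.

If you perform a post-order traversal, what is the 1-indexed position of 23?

7

Post-order visits the left subtree, then the right subtree, then the node.
At 11: go left to 27.
  At 27: go left to 13.
    At 13: go left to 38.
      38 is a leaf — visit 38.
    At 13: go right to 37.
      At 37: no left child.
      At 37: go right to 39.
        At 39: go left to 10.
          10 is a leaf — visit 10.
        At 39: no right child.
        Visit 39.
      Visit 37.
    Visit 13.
  At 27: go right to 6.
    At 6: go left to 23.
      At 23: no left child.
      At 23: go right to 24.
        24 is a leaf — visit 24.
      Visit 23.
    At 6: go right to 34.
      34 is a leaf — visit 34.
    Visit 6.
  Visit 27.
At 11: no right child.
Visit 11.
Full post-order sequence: 38, 10, 39, 37, 13, 24, 23, 34, 6, 27, 11.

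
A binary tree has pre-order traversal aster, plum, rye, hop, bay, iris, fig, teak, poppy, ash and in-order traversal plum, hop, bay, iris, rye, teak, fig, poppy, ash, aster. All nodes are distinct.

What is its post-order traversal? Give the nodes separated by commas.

iris, bay, hop, teak, ash, poppy, fig, rye, plum, aster

The first element of pre-order is the root; it splits in-order into left and right subtrees.
Root aster: left subtree has 9 nodes {plum, hop, bay, iris, rye, teak, fig, poppy, ash}, right has 0 { }.
  Root plum: left subtree has 0 nodes { }, right has 8 {hop, bay, iris, rye, teak, fig, poppy, ash}.
    Root rye: left subtree has 3 nodes {hop, bay, iris}, right has 4 {teak, fig, poppy, ash}.
      Root hop: left subtree has 0 nodes { }, right has 2 {bay, iris}.
        Root bay: left subtree has 0 nodes { }, right has 1 {iris}.
      Root fig: left subtree has 1 node {teak}, right has 2 {poppy, ash}.
        Root poppy: left subtree has 0 nodes { }, right has 1 {ash}.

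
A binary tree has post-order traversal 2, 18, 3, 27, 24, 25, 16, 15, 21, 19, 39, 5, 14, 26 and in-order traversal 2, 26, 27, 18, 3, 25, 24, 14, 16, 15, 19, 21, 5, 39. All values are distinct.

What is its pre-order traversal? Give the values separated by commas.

26, 2, 14, 25, 27, 3, 18, 24, 5, 19, 15, 16, 21, 39

The last element of post-order is the root; it splits in-order into left and right subtrees.
Root 26: left subtree has 1 node {2}, right has 12 {27, 18, 3, 25, 24, 14, 16, 15, 19, 21, 5, 39}.
  Root 14: left subtree has 5 nodes {27, 18, 3, 25, 24}, right has 6 {16, 15, 19, 21, 5, 39}.
    Root 25: left subtree has 3 nodes {27, 18, 3}, right has 1 {24}.
      Root 27: left subtree has 0 nodes { }, right has 2 {18, 3}.
        Root 3: left subtree has 1 node {18}, right has 0 { }.
    Root 5: left subtree has 4 nodes {16, 15, 19, 21}, right has 1 {39}.
      Root 19: left subtree has 2 nodes {16, 15}, right has 1 {21}.
        Root 15: left subtree has 1 node {16}, right has 0 { }.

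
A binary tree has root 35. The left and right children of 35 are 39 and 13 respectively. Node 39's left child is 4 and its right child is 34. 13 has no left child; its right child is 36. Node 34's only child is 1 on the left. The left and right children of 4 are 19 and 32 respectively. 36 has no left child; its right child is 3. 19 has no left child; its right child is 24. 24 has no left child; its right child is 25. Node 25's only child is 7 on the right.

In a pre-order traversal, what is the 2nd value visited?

39

Pre-order visits the node, then its left subtree, then its right subtree.
Visit 35.
At 35: go left to 39.
  Visit 39.
  At 39: go left to 4.
    Visit 4.
    At 4: go left to 19.
      Visit 19.
      At 19: no left child.
      At 19: go right to 24.
        Visit 24.
        At 24: no left child.
        At 24: go right to 25.
          Visit 25.
          At 25: no left child.
          At 25: go right to 7.
            7 is a leaf — visit 7.
    At 4: go right to 32.
      32 is a leaf — visit 32.
  At 39: go right to 34.
    Visit 34.
    At 34: go left to 1.
      1 is a leaf — visit 1.
    At 34: no right child.
At 35: go right to 13.
  Visit 13.
  At 13: no left child.
  At 13: go right to 36.
    Visit 36.
    At 36: no left child.
    At 36: go right to 3.
      3 is a leaf — visit 3.
Full pre-order sequence: 35, 39, 4, 19, 24, 25, 7, 32, 34, 1, 13, 36, 3.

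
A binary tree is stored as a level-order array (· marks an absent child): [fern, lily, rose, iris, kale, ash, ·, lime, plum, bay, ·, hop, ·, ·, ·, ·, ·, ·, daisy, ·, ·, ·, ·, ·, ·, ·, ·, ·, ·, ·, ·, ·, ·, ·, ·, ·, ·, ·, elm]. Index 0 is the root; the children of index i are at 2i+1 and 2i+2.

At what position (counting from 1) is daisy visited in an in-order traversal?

4

In-order visits the left subtree, then the node, then the right subtree.
At fern: go left to lily.
  At lily: go left to iris.
    At iris: go left to lime.
      lime is a leaf — visit lime.
    Visit iris.
    At iris: go right to plum.
      At plum: no left child.
      Visit plum.
      At plum: go right to daisy.
        At daisy: no left child.
        Visit daisy.
        At daisy: go right to elm.
          elm is a leaf — visit elm.
  Visit lily.
  At lily: go right to kale.
    At kale: go left to bay.
      bay is a leaf — visit bay.
    Visit kale.
    At kale: no right child.
Visit fern.
At fern: go right to rose.
  At rose: go left to ash.
    At ash: go left to hop.
      hop is a leaf — visit hop.
    Visit ash.
    At ash: no right child.
  Visit rose.
  At rose: no right child.
Full in-order sequence: lime, iris, plum, daisy, elm, lily, bay, kale, fern, hop, ash, rose.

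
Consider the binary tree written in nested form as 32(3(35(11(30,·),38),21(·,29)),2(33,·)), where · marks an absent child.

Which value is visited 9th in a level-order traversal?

29

Level-order visits nodes level by level from the root, left to right within each level.
Level 0: 32
Level 1: 3, 2
Level 2: 35, 21, 33
Level 3: 11, 38, 29
Level 4: 30
Full level-order sequence: 32, 3, 2, 35, 21, 33, 11, 38, 29, 30.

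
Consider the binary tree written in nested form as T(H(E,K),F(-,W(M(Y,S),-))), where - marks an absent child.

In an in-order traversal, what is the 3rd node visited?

K

In-order visits the left subtree, then the node, then the right subtree.
At T: go left to H.
  At H: go left to E.
    E is a leaf — visit E.
  Visit H.
  At H: go right to K.
    K is a leaf — visit K.
Visit T.
At T: go right to F.
  At F: no left child.
  Visit F.
  At F: go right to W.
    At W: go left to M.
      At M: go left to Y.
        Y is a leaf — visit Y.
      Visit M.
      At M: go right to S.
        S is a leaf — visit S.
    Visit W.
    At W: no right child.
Full in-order sequence: E, H, K, T, F, Y, M, S, W.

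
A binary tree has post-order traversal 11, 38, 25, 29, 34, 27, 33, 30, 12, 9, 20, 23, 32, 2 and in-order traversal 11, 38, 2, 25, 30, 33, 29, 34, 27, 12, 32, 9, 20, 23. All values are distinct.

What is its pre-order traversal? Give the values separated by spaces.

2 38 11 32 12 30 25 33 27 34 29 23 20 9

The last element of post-order is the root; it splits in-order into left and right subtrees.
Root 2: left subtree has 2 nodes {11, 38}, right has 11 {25, 30, 33, 29, 34, 27, 12, 32, 9, 20, 23}.
  Root 38: left subtree has 1 node {11}, right has 0 { }.
  Root 32: left subtree has 7 nodes {25, 30, 33, 29, 34, 27, 12}, right has 3 {9, 20, 23}.
    Root 12: left subtree has 6 nodes {25, 30, 33, 29, 34, 27}, right has 0 { }.
      Root 30: left subtree has 1 node {25}, right has 4 {33, 29, 34, 27}.
        Root 33: left subtree has 0 nodes { }, right has 3 {29, 34, 27}.
          Root 27: left subtree has 2 nodes {29, 34}, right has 0 { }.
            Root 34: left subtree has 1 node {29}, right has 0 { }.
    Root 23: left subtree has 2 nodes {9, 20}, right has 0 { }.
      Root 20: left subtree has 1 node {9}, right has 0 { }.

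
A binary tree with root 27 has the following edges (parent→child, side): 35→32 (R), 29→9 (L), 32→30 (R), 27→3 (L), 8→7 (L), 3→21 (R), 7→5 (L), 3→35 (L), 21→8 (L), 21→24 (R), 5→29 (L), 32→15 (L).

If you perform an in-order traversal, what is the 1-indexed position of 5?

8

In-order visits the left subtree, then the node, then the right subtree.
At 27: go left to 3.
  At 3: go left to 35.
    At 35: no left child.
    Visit 35.
    At 35: go right to 32.
      At 32: go left to 15.
        15 is a leaf — visit 15.
      Visit 32.
      At 32: go right to 30.
        30 is a leaf — visit 30.
  Visit 3.
  At 3: go right to 21.
    At 21: go left to 8.
      At 8: go left to 7.
        At 7: go left to 5.
          At 5: go left to 29.
            At 29: go left to 9.
              9 is a leaf — visit 9.
            Visit 29.
            At 29: no right child.
          Visit 5.
          At 5: no right child.
        Visit 7.
        At 7: no right child.
      Visit 8.
      At 8: no right child.
    Visit 21.
    At 21: go right to 24.
      24 is a leaf — visit 24.
Visit 27.
At 27: no right child.
Full in-order sequence: 35, 15, 32, 30, 3, 9, 29, 5, 7, 8, 21, 24, 27.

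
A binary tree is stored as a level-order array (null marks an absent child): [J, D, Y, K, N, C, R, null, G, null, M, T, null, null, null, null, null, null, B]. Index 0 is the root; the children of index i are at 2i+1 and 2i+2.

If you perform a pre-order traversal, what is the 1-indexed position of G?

4

Pre-order visits the node, then its left subtree, then its right subtree.
Visit J.
At J: go left to D.
  Visit D.
  At D: go left to K.
    Visit K.
    At K: no left child.
    At K: go right to G.
      Visit G.
      At G: no left child.
      At G: go right to B.
        B is a leaf — visit B.
  At D: go right to N.
    Visit N.
    At N: no left child.
    At N: go right to M.
      M is a leaf — visit M.
At J: go right to Y.
  Visit Y.
  At Y: go left to C.
    Visit C.
    At C: go left to T.
      T is a leaf — visit T.
    At C: no right child.
  At Y: go right to R.
    R is a leaf — visit R.
Full pre-order sequence: J, D, K, G, B, N, M, Y, C, T, R.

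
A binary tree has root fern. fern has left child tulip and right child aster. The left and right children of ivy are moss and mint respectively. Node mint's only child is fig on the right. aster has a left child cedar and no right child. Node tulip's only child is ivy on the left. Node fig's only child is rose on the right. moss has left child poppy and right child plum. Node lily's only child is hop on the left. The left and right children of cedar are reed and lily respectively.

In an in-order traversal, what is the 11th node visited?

cedar

In-order visits the left subtree, then the node, then the right subtree.
At fern: go left to tulip.
  At tulip: go left to ivy.
    At ivy: go left to moss.
      At moss: go left to poppy.
        poppy is a leaf — visit poppy.
      Visit moss.
      At moss: go right to plum.
        plum is a leaf — visit plum.
    Visit ivy.
    At ivy: go right to mint.
      At mint: no left child.
      Visit mint.
      At mint: go right to fig.
        At fig: no left child.
        Visit fig.
        At fig: go right to rose.
          rose is a leaf — visit rose.
  Visit tulip.
  At tulip: no right child.
Visit fern.
At fern: go right to aster.
  At aster: go left to cedar.
    At cedar: go left to reed.
      reed is a leaf — visit reed.
    Visit cedar.
    At cedar: go right to lily.
      At lily: go left to hop.
        hop is a leaf — visit hop.
      Visit lily.
      At lily: no right child.
  Visit aster.
  At aster: no right child.
Full in-order sequence: poppy, moss, plum, ivy, mint, fig, rose, tulip, fern, reed, cedar, hop, lily, aster.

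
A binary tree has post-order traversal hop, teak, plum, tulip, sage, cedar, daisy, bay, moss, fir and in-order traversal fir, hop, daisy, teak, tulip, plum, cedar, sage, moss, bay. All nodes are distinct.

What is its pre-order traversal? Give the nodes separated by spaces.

The last element of post-order is the root; it splits in-order into left and right subtrees.
Root fir: left subtree has 0 nodes { }, right has 9 {hop, daisy, teak, tulip, plum, cedar, sage, moss, bay}.
  Root moss: left subtree has 7 nodes {hop, daisy, teak, tulip, plum, cedar, sage}, right has 1 {bay}.
    Root daisy: left subtree has 1 node {hop}, right has 5 {teak, tulip, plum, cedar, sage}.
      Root cedar: left subtree has 3 nodes {teak, tulip, plum}, right has 1 {sage}.
        Root tulip: left subtree has 1 node {teak}, right has 1 {plum}.

fir moss daisy hop cedar tulip teak plum sage bay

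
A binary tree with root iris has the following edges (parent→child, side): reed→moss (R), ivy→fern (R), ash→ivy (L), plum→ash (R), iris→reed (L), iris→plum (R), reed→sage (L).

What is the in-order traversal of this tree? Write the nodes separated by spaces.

In-order visits the left subtree, then the node, then the right subtree.
At iris: go left to reed.
  At reed: go left to sage.
    sage is a leaf — visit sage.
  Visit reed.
  At reed: go right to moss.
    moss is a leaf — visit moss.
Visit iris.
At iris: go right to plum.
  At plum: no left child.
  Visit plum.
  At plum: go right to ash.
    At ash: go left to ivy.
      At ivy: no left child.
      Visit ivy.
      At ivy: go right to fern.
        fern is a leaf — visit fern.
    Visit ash.
    At ash: no right child.

sage reed moss iris plum ivy fern ash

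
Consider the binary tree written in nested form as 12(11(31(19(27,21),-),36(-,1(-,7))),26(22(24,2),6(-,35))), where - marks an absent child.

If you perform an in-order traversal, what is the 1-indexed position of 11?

In-order visits the left subtree, then the node, then the right subtree.
At 12: go left to 11.
  At 11: go left to 31.
    At 31: go left to 19.
      At 19: go left to 27.
        27 is a leaf — visit 27.
      Visit 19.
      At 19: go right to 21.
        21 is a leaf — visit 21.
    Visit 31.
    At 31: no right child.
  Visit 11.
  At 11: go right to 36.
    At 36: no left child.
    Visit 36.
    At 36: go right to 1.
      At 1: no left child.
      Visit 1.
      At 1: go right to 7.
        7 is a leaf — visit 7.
Visit 12.
At 12: go right to 26.
  At 26: go left to 22.
    At 22: go left to 24.
      24 is a leaf — visit 24.
    Visit 22.
    At 22: go right to 2.
      2 is a leaf — visit 2.
  Visit 26.
  At 26: go right to 6.
    At 6: no left child.
    Visit 6.
    At 6: go right to 35.
      35 is a leaf — visit 35.
Full in-order sequence: 27, 19, 21, 31, 11, 36, 1, 7, 12, 24, 22, 2, 26, 6, 35.

5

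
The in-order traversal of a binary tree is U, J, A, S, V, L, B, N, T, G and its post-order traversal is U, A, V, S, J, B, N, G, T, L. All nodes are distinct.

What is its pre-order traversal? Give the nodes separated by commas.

L, J, U, S, A, V, T, N, B, G

The last element of post-order is the root; it splits in-order into left and right subtrees.
Root L: left subtree has 5 nodes {U, J, A, S, V}, right has 4 {B, N, T, G}.
  Root J: left subtree has 1 node {U}, right has 3 {A, S, V}.
    Root S: left subtree has 1 node {A}, right has 1 {V}.
  Root T: left subtree has 2 nodes {B, N}, right has 1 {G}.
    Root N: left subtree has 1 node {B}, right has 0 { }.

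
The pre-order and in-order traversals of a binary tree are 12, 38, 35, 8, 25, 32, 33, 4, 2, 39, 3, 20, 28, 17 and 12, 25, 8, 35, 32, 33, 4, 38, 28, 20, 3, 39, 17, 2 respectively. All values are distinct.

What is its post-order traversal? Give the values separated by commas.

The first element of pre-order is the root; it splits in-order into left and right subtrees.
Root 12: left subtree has 0 nodes { }, right has 13 {25, 8, 35, 32, 33, 4, 38, 28, 20, 3, 39, 17, 2}.
  Root 38: left subtree has 6 nodes {25, 8, 35, 32, 33, 4}, right has 6 {28, 20, 3, 39, 17, 2}.
    Root 35: left subtree has 2 nodes {25, 8}, right has 3 {32, 33, 4}.
      Root 8: left subtree has 1 node {25}, right has 0 { }.
      Root 32: left subtree has 0 nodes { }, right has 2 {33, 4}.
        Root 33: left subtree has 0 nodes { }, right has 1 {4}.
    Root 2: left subtree has 5 nodes {28, 20, 3, 39, 17}, right has 0 { }.
      Root 39: left subtree has 3 nodes {28, 20, 3}, right has 1 {17}.
        Root 3: left subtree has 2 nodes {28, 20}, right has 0 { }.
          Root 20: left subtree has 1 node {28}, right has 0 { }.

25, 8, 4, 33, 32, 35, 28, 20, 3, 17, 39, 2, 38, 12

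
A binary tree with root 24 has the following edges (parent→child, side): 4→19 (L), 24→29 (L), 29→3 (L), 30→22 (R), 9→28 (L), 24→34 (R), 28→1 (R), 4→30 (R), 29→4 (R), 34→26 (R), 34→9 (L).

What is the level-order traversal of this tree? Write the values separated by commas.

24, 29, 34, 3, 4, 9, 26, 19, 30, 28, 22, 1

Level-order visits nodes level by level from the root, left to right within each level.
Level 0: 24
Level 1: 29, 34
Level 2: 3, 4, 9, 26
Level 3: 19, 30, 28
Level 4: 22, 1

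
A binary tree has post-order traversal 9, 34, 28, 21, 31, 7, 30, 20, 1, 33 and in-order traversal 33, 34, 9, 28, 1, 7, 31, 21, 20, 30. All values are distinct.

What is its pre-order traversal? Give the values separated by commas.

33, 1, 28, 34, 9, 20, 7, 31, 21, 30

The last element of post-order is the root; it splits in-order into left and right subtrees.
Root 33: left subtree has 0 nodes { }, right has 9 {34, 9, 28, 1, 7, 31, 21, 20, 30}.
  Root 1: left subtree has 3 nodes {34, 9, 28}, right has 5 {7, 31, 21, 20, 30}.
    Root 28: left subtree has 2 nodes {34, 9}, right has 0 { }.
      Root 34: left subtree has 0 nodes { }, right has 1 {9}.
    Root 20: left subtree has 3 nodes {7, 31, 21}, right has 1 {30}.
      Root 7: left subtree has 0 nodes { }, right has 2 {31, 21}.
        Root 31: left subtree has 0 nodes { }, right has 1 {21}.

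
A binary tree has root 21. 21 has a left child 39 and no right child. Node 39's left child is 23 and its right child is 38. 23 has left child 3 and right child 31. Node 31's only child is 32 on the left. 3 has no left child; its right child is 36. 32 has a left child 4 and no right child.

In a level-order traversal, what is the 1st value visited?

21

Level-order visits nodes level by level from the root, left to right within each level.
Level 0: 21
Level 1: 39
Level 2: 23, 38
Level 3: 3, 31
Level 4: 36, 32
Level 5: 4
Full level-order sequence: 21, 39, 23, 38, 3, 31, 36, 32, 4.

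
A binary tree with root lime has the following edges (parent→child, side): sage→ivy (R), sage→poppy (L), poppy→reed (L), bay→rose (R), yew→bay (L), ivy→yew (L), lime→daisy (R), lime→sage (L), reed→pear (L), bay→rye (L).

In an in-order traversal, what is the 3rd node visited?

In-order visits the left subtree, then the node, then the right subtree.
At lime: go left to sage.
  At sage: go left to poppy.
    At poppy: go left to reed.
      At reed: go left to pear.
        pear is a leaf — visit pear.
      Visit reed.
      At reed: no right child.
    Visit poppy.
    At poppy: no right child.
  Visit sage.
  At sage: go right to ivy.
    At ivy: go left to yew.
      At yew: go left to bay.
        At bay: go left to rye.
          rye is a leaf — visit rye.
        Visit bay.
        At bay: go right to rose.
          rose is a leaf — visit rose.
      Visit yew.
      At yew: no right child.
    Visit ivy.
    At ivy: no right child.
Visit lime.
At lime: go right to daisy.
  daisy is a leaf — visit daisy.
Full in-order sequence: pear, reed, poppy, sage, rye, bay, rose, yew, ivy, lime, daisy.

poppy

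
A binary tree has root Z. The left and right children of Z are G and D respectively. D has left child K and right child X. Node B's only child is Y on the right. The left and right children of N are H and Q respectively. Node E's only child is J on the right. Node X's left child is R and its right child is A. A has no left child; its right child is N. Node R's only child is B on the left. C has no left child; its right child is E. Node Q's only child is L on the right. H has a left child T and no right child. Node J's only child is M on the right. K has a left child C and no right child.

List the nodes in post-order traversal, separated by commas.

Post-order visits the left subtree, then the right subtree, then the node.
At Z: go left to G.
  G is a leaf — visit G.
At Z: go right to D.
  At D: go left to K.
    At K: go left to C.
      At C: no left child.
      At C: go right to E.
        At E: no left child.
        At E: go right to J.
          At J: no left child.
          At J: go right to M.
            M is a leaf — visit M.
          Visit J.
        Visit E.
      Visit C.
    At K: no right child.
    Visit K.
  At D: go right to X.
    At X: go left to R.
      At R: go left to B.
        At B: no left child.
        At B: go right to Y.
          Y is a leaf — visit Y.
        Visit B.
      At R: no right child.
      Visit R.
    At X: go right to A.
      At A: no left child.
      At A: go right to N.
        At N: go left to H.
          At H: go left to T.
            T is a leaf — visit T.
          At H: no right child.
          Visit H.
        At N: go right to Q.
          At Q: no left child.
          At Q: go right to L.
            L is a leaf — visit L.
          Visit Q.
        Visit N.
      Visit A.
    Visit X.
  Visit D.
Visit Z.

G, M, J, E, C, K, Y, B, R, T, H, L, Q, N, A, X, D, Z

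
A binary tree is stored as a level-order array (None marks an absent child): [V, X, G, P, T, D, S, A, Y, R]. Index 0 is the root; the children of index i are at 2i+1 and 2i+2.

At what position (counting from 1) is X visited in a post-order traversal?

Post-order visits the left subtree, then the right subtree, then the node.
At V: go left to X.
  At X: go left to P.
    At P: go left to A.
      A is a leaf — visit A.
    At P: go right to Y.
      Y is a leaf — visit Y.
    Visit P.
  At X: go right to T.
    At T: go left to R.
      R is a leaf — visit R.
    At T: no right child.
    Visit T.
  Visit X.
At V: go right to G.
  At G: go left to D.
    D is a leaf — visit D.
  At G: go right to S.
    S is a leaf — visit S.
  Visit G.
Visit V.
Full post-order sequence: A, Y, P, R, T, X, D, S, G, V.

6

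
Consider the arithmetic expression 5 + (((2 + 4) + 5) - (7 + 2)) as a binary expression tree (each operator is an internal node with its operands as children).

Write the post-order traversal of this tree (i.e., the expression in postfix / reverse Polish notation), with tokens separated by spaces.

5 2 4 + 5 + 7 2 + - +

Post-order on an expression tree gives postfix notation: for each operator, emit left operand, right operand, then the operator.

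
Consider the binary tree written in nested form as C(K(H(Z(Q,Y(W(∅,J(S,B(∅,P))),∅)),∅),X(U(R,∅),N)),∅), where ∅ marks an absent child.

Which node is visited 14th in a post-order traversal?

K

Post-order visits the left subtree, then the right subtree, then the node.
At C: go left to K.
  At K: go left to H.
    At H: go left to Z.
      At Z: go left to Q.
        Q is a leaf — visit Q.
      At Z: go right to Y.
        At Y: go left to W.
          At W: no left child.
          At W: go right to J.
            At J: go left to S.
              S is a leaf — visit S.
            At J: go right to B.
              At B: no left child.
              At B: go right to P.
                P is a leaf — visit P.
              Visit B.
            Visit J.
          Visit W.
        At Y: no right child.
        Visit Y.
      Visit Z.
    At H: no right child.
    Visit H.
  At K: go right to X.
    At X: go left to U.
      At U: go left to R.
        R is a leaf — visit R.
      At U: no right child.
      Visit U.
    At X: go right to N.
      N is a leaf — visit N.
    Visit X.
  Visit K.
At C: no right child.
Visit C.
Full post-order sequence: Q, S, P, B, J, W, Y, Z, H, R, U, N, X, K, C.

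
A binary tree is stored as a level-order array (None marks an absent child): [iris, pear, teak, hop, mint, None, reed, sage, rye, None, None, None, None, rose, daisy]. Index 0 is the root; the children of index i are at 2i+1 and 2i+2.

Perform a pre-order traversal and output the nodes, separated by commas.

iris, pear, hop, sage, rye, mint, teak, reed, rose, daisy

Pre-order visits the node, then its left subtree, then its right subtree.
Visit iris.
At iris: go left to pear.
  Visit pear.
  At pear: go left to hop.
    Visit hop.
    At hop: go left to sage.
      sage is a leaf — visit sage.
    At hop: go right to rye.
      rye is a leaf — visit rye.
  At pear: go right to mint.
    mint is a leaf — visit mint.
At iris: go right to teak.
  Visit teak.
  At teak: no left child.
  At teak: go right to reed.
    Visit reed.
    At reed: go left to rose.
      rose is a leaf — visit rose.
    At reed: go right to daisy.
      daisy is a leaf — visit daisy.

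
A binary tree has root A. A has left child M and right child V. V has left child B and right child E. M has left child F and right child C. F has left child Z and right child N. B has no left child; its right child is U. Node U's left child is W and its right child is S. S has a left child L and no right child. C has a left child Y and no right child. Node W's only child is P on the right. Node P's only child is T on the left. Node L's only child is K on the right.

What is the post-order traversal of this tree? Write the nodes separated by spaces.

Z N F Y C M T P W K L S U B E V A

Post-order visits the left subtree, then the right subtree, then the node.
At A: go left to M.
  At M: go left to F.
    At F: go left to Z.
      Z is a leaf — visit Z.
    At F: go right to N.
      N is a leaf — visit N.
    Visit F.
  At M: go right to C.
    At C: go left to Y.
      Y is a leaf — visit Y.
    At C: no right child.
    Visit C.
  Visit M.
At A: go right to V.
  At V: go left to B.
    At B: no left child.
    At B: go right to U.
      At U: go left to W.
        At W: no left child.
        At W: go right to P.
          At P: go left to T.
            T is a leaf — visit T.
          At P: no right child.
          Visit P.
        Visit W.
      At U: go right to S.
        At S: go left to L.
          At L: no left child.
          At L: go right to K.
            K is a leaf — visit K.
          Visit L.
        At S: no right child.
        Visit S.
      Visit U.
    Visit B.
  At V: go right to E.
    E is a leaf — visit E.
  Visit V.
Visit A.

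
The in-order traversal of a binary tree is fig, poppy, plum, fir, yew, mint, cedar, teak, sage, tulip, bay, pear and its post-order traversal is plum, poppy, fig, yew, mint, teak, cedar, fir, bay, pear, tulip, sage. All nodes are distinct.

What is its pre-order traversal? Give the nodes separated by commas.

sage, fir, fig, poppy, plum, cedar, mint, yew, teak, tulip, pear, bay

The last element of post-order is the root; it splits in-order into left and right subtrees.
Root sage: left subtree has 8 nodes {fig, poppy, plum, fir, yew, mint, cedar, teak}, right has 3 {tulip, bay, pear}.
  Root fir: left subtree has 3 nodes {fig, poppy, plum}, right has 4 {yew, mint, cedar, teak}.
    Root fig: left subtree has 0 nodes { }, right has 2 {poppy, plum}.
      Root poppy: left subtree has 0 nodes { }, right has 1 {plum}.
    Root cedar: left subtree has 2 nodes {yew, mint}, right has 1 {teak}.
      Root mint: left subtree has 1 node {yew}, right has 0 { }.
  Root tulip: left subtree has 0 nodes { }, right has 2 {bay, pear}.
    Root pear: left subtree has 1 node {bay}, right has 0 { }.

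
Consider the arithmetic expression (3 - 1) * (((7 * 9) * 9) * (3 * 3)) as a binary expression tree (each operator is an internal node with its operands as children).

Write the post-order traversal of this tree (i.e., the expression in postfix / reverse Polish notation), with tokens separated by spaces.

3 1 - 7 9 * 9 * 3 3 * * *

Post-order on an expression tree gives postfix notation: for each operator, emit left operand, right operand, then the operator.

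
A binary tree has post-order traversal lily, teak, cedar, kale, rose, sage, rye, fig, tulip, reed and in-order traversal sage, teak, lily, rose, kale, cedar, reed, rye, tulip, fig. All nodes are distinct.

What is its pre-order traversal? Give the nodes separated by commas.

The last element of post-order is the root; it splits in-order into left and right subtrees.
Root reed: left subtree has 6 nodes {sage, teak, lily, rose, kale, cedar}, right has 3 {rye, tulip, fig}.
  Root sage: left subtree has 0 nodes { }, right has 5 {teak, lily, rose, kale, cedar}.
    Root rose: left subtree has 2 nodes {teak, lily}, right has 2 {kale, cedar}.
      Root teak: left subtree has 0 nodes { }, right has 1 {lily}.
      Root kale: left subtree has 0 nodes { }, right has 1 {cedar}.
  Root tulip: left subtree has 1 node {rye}, right has 1 {fig}.

reed, sage, rose, teak, lily, kale, cedar, tulip, rye, fig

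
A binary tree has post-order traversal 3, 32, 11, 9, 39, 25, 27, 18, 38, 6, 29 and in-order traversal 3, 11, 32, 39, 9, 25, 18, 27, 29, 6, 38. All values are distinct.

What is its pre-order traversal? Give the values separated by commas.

29, 18, 25, 39, 11, 3, 32, 9, 27, 6, 38

The last element of post-order is the root; it splits in-order into left and right subtrees.
Root 29: left subtree has 8 nodes {3, 11, 32, 39, 9, 25, 18, 27}, right has 2 {6, 38}.
  Root 18: left subtree has 6 nodes {3, 11, 32, 39, 9, 25}, right has 1 {27}.
    Root 25: left subtree has 5 nodes {3, 11, 32, 39, 9}, right has 0 { }.
      Root 39: left subtree has 3 nodes {3, 11, 32}, right has 1 {9}.
        Root 11: left subtree has 1 node {3}, right has 1 {32}.
  Root 6: left subtree has 0 nodes { }, right has 1 {38}.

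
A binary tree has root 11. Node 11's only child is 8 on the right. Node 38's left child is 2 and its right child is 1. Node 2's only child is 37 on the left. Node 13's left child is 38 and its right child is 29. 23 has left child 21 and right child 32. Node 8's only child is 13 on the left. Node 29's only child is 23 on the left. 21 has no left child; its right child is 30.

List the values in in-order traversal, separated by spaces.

11 37 2 38 1 13 21 30 23 32 29 8

In-order visits the left subtree, then the node, then the right subtree.
At 11: no left child.
Visit 11.
At 11: go right to 8.
  At 8: go left to 13.
    At 13: go left to 38.
      At 38: go left to 2.
        At 2: go left to 37.
          37 is a leaf — visit 37.
        Visit 2.
        At 2: no right child.
      Visit 38.
      At 38: go right to 1.
        1 is a leaf — visit 1.
    Visit 13.
    At 13: go right to 29.
      At 29: go left to 23.
        At 23: go left to 21.
          At 21: no left child.
          Visit 21.
          At 21: go right to 30.
            30 is a leaf — visit 30.
        Visit 23.
        At 23: go right to 32.
          32 is a leaf — visit 32.
      Visit 29.
      At 29: no right child.
  Visit 8.
  At 8: no right child.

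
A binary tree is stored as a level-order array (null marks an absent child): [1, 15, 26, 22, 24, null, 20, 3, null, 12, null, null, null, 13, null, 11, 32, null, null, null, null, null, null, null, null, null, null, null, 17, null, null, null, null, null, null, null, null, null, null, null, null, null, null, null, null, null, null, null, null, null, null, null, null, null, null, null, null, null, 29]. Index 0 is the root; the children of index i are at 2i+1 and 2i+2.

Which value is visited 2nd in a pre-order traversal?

15

Pre-order visits the node, then its left subtree, then its right subtree.
Visit 1.
At 1: go left to 15.
  Visit 15.
  At 15: go left to 22.
    Visit 22.
    At 22: go left to 3.
      Visit 3.
      At 3: go left to 11.
        11 is a leaf — visit 11.
      At 3: go right to 32.
        32 is a leaf — visit 32.
    At 22: no right child.
  At 15: go right to 24.
    Visit 24.
    At 24: go left to 12.
      12 is a leaf — visit 12.
    At 24: no right child.
At 1: go right to 26.
  Visit 26.
  At 26: no left child.
  At 26: go right to 20.
    Visit 20.
    At 20: go left to 13.
      Visit 13.
      At 13: no left child.
      At 13: go right to 17.
        Visit 17.
        At 17: no left child.
        At 17: go right to 29.
          29 is a leaf — visit 29.
    At 20: no right child.
Full pre-order sequence: 1, 15, 22, 3, 11, 32, 24, 12, 26, 20, 13, 17, 29.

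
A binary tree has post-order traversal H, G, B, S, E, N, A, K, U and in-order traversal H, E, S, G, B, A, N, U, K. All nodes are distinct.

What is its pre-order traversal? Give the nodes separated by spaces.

The last element of post-order is the root; it splits in-order into left and right subtrees.
Root U: left subtree has 7 nodes {H, E, S, G, B, A, N}, right has 1 {K}.
  Root A: left subtree has 5 nodes {H, E, S, G, B}, right has 1 {N}.
    Root E: left subtree has 1 node {H}, right has 3 {S, G, B}.
      Root S: left subtree has 0 nodes { }, right has 2 {G, B}.
        Root B: left subtree has 1 node {G}, right has 0 { }.

U A E H S B G N K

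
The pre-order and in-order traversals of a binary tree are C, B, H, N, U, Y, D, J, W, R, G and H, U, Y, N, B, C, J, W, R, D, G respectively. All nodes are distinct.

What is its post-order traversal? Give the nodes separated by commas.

The first element of pre-order is the root; it splits in-order into left and right subtrees.
Root C: left subtree has 5 nodes {H, U, Y, N, B}, right has 5 {J, W, R, D, G}.
  Root B: left subtree has 4 nodes {H, U, Y, N}, right has 0 { }.
    Root H: left subtree has 0 nodes { }, right has 3 {U, Y, N}.
      Root N: left subtree has 2 nodes {U, Y}, right has 0 { }.
        Root U: left subtree has 0 nodes { }, right has 1 {Y}.
  Root D: left subtree has 3 nodes {J, W, R}, right has 1 {G}.
    Root J: left subtree has 0 nodes { }, right has 2 {W, R}.
      Root W: left subtree has 0 nodes { }, right has 1 {R}.

Y, U, N, H, B, R, W, J, G, D, C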